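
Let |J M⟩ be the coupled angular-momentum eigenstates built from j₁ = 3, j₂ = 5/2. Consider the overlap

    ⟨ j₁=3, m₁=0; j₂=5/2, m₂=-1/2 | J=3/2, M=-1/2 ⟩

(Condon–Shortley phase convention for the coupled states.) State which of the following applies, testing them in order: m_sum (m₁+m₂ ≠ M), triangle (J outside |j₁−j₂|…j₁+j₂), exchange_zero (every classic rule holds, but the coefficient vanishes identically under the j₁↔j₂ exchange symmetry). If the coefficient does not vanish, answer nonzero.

m-sum: m₁+m₂ = 0+(-1/2) = -1/2, M = -1/2  ✓
triangle: |j₁−j₂| = 1/2 ≤ J = 3/2 ≤ j₁+j₂ = 11/2  ✓
exchange: j₁≠j₂ or m₁≠m₂ — the exchange symmetry imposes no constraint here
value check: CG = +√(4/35) = +0.338062 ≠ 0

nonzero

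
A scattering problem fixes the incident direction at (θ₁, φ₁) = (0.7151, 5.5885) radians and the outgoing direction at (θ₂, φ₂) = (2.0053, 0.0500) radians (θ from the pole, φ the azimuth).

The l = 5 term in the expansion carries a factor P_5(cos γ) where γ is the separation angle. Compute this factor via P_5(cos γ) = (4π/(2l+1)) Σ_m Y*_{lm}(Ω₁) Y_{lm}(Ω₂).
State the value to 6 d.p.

0.209315

Term-by-term m-sum for l=5 (normalisation 4π/11 = 1.142397):
  [-5]  conj(Y_{5,-5})(Ω₁) = -0.05318 + 0.01833j ; Y_{5,-5}(Ω₂) = 0.27615 - 0.07051j ; Δ = -0.01339 + 0.00881j
  [-4]  conj(Y_{5,-4})(Ω₁) = -0.19150 - 0.07270j ; Y_{5,-4}(Ω₂) = -0.40994 + 0.08310j ; Δ = 0.08454 + 0.01389j
  [-3]  conj(Y_{5,-3})(Ω₁) = -0.19780 - 0.35092j ; Y_{5,-3}(Ω₂) = 0.15186 - 0.02295j ; Δ = -0.03809 - 0.04875j
  [-2]  conj(Y_{5,-2})(Ω₁) = 0.07050 - 0.38430j ; Y_{5,-2}(Ω₂) = 0.27357 - 0.02745j ; Δ = 0.00874 - 0.10707j
  [-1]  conj(Y_{5,-1})(Ω₁) = -0.02524 + 0.02103j ; Y_{5,-1}(Ω₂) = -0.23835 + 0.01193j ; Δ = 0.00576 - 0.00531j
  [+0]  conj(Y_{5,0})(Ω₁) = -0.39128 + 0.00000j ; Y_{5,0}(Ω₂) = -0.22518 + 0.00000j ; Δ = 0.08811 + 0.00000j
  [+1]  conj(Y_{5,1})(Ω₁) = 0.02524 + 0.02103j ; Y_{5,1}(Ω₂) = 0.23835 + 0.01193j ; Δ = 0.00576 + 0.00531j
  [+2]  conj(Y_{5,2})(Ω₁) = 0.07050 + 0.38430j ; Y_{5,2}(Ω₂) = 0.27357 + 0.02745j ; Δ = 0.00874 + 0.10707j
  [+3]  conj(Y_{5,3})(Ω₁) = 0.19780 - 0.35092j ; Y_{5,3}(Ω₂) = -0.15186 - 0.02295j ; Δ = -0.03809 + 0.04875j
  [+4]  conj(Y_{5,4})(Ω₁) = -0.19150 + 0.07270j ; Y_{5,4}(Ω₂) = -0.40994 - 0.08310j ; Δ = 0.08454 - 0.01389j
  [+5]  conj(Y_{5,5})(Ω₁) = 0.05318 + 0.01833j ; Y_{5,5}(Ω₂) = -0.27615 - 0.07051j ; Δ = -0.01339 - 0.00881j
Accumulated sum 0.18322 - 0.00000j; after 4π/(2l+1) scaling, 0.20932 - 0.00000j ⇒ P_5 = 0.209315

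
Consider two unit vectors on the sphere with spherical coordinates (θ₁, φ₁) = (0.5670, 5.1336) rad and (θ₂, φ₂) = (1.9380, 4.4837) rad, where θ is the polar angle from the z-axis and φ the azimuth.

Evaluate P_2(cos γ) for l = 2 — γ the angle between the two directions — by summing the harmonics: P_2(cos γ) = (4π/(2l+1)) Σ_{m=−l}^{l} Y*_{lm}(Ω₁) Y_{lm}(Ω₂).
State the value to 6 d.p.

Term-by-term m-sum for l=2 (normalisation 4π/5 = 2.513274):
  term(m=-2) = +0.010037+0.036127i   from Y*(Ω₁)=-0.074176-0.083157i, Y(Ω₂)=-0.301902-0.148593i
  term(m=-1) = -0.072133-0.054825i   from Y*(Ω₁)=+0.143106-0.319415i, Y(Ω₂)=+0.058684-0.252121i
  term(m=+0) = -0.069220+0.000000i   from Y*(Ω₁)=+0.357830-0.000000i, Y(Ω₂)=-0.193443+0.000000i
  term(m=+1) = -0.072133+0.054825i   from Y*(Ω₁)=-0.143106-0.319415i, Y(Ω₂)=-0.058684-0.252121i
  term(m=+2) = +0.010037-0.036127i   from Y*(Ω₁)=-0.074176+0.083157i, Y(Ω₂)=-0.301902+0.148593i
Accumulated sum -0.193411+0.000000i; after 4π/(2l+1) scaling, -0.486096+0.000000i ⇒ P_2 = -0.486096

-0.486096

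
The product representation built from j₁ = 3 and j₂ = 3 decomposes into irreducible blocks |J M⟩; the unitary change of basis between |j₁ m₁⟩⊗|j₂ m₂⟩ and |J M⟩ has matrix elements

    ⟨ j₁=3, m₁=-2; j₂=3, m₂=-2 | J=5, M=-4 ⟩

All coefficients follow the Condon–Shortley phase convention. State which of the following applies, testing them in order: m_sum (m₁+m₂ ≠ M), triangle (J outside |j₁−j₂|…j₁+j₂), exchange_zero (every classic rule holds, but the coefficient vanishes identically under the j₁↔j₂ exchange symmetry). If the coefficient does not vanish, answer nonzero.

exchange_zero

m-sum: m₁+m₂ = -2+(-2) = -4, M = -4  ✓
triangle: |j₁−j₂| = 0 ≤ J = 5 ≤ j₁+j₂ = 6  ✓
exchange: j₁=j₂ and m₁=m₂, and (−1)^(j₁+j₂−J) = (−1)^1 = −1 forces ⟨j₁m₁;j₂m₂|JM⟩ = −⟨j₂m₂;j₁m₁|JM⟩ = −⟨j₁m₁;j₂m₂|JM⟩ ⇒ the coefficient vanishes identically
Racah sum check: Σ_k collapses to 0 ⇒ CG = 0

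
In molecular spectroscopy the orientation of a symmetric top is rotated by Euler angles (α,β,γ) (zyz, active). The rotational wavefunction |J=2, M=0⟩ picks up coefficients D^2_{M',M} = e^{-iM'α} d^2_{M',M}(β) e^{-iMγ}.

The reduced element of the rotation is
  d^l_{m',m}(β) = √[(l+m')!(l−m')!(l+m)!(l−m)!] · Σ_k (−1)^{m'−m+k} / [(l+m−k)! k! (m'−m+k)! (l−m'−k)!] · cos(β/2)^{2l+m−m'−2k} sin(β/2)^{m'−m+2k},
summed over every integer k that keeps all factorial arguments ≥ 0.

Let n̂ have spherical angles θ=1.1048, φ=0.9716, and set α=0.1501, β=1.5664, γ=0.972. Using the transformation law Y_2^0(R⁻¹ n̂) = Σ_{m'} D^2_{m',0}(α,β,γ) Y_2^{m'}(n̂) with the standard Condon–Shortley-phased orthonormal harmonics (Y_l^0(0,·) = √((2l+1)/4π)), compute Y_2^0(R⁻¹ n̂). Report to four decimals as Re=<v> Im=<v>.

Need the full column D^2_{m',0} for m'=−2..2 at α=0.1501, β=1.5664, γ=0.9720.
cos(β/2)=0.708659, sin(β/2)=0.705551
d^2_{-2,0}: single k=2 term ⇒ +0.612361;  D = +0.584974+0.181082i
d^2_{-1,0}: k∈[1..2] ⇒ +0.615059 -0.609674 = +0.005384;  D = +0.005324+0.000805i
d^2_{0,0}: k∈[0..2] ⇒ +0.252203 -0.999981 +0.247807 = -0.499971;  D = -0.499971+0.000000i
d^2_{1,0}: k∈[0..1] ⇒ -0.615059 +0.609674 = -0.005384;  D = -0.005324+0.000805i
d^2_{2,0}: single k=0 term ⇒ +0.612361;  D = +0.584974-0.181082i
Y_2^{m'}(θ=1.1048,φ=0.9716) and Σ D·Y over m':
  (+0.5850+0.1811i)·(-0.1122-0.2872i)  (+0.0053+0.0008i)·(+0.1749-0.2561i)  (-0.5000+0.0000i)·(-0.1244+0.0000i)  (-0.0053+0.0008i)·(-0.1749-0.2561i)  (+0.5850-0.1811i)·(-0.1122+0.2872i)
Y_2^0(R⁻¹ n̂) = +0.037220+0.000000i

Re=0.0372 Im=0.0000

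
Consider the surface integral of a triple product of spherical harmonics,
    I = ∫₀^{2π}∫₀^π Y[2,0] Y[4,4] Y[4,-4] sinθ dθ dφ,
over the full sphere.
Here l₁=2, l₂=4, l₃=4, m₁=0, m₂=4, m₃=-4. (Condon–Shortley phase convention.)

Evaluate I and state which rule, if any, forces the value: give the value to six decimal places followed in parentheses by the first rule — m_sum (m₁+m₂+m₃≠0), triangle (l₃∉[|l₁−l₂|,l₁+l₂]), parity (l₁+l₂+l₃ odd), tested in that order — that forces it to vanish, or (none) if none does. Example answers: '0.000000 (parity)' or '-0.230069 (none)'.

-0.229376 (none)

m-sum 0 ✓  L=10 even ✓  2≤4≤6 ✓
Π(2lᵢ+1) = 5×9×9 = 405
triangle coeff Δ(2,4,4) = 1/13860
Σ_t [0,2]: t=0:+1/192 t=1:−1/36 t=2:+1/192 = -5/288
(3j)²=20/693 [(2 4 4; 0 0 0)], sign=-1
Σ_t [2,2]: t=2:+1/2880 = 1/2880
(3j)²=28/495 [(2 4 4; 0 4 -4)], sign=+1
⇒ 4πI² = 80/121
I = (-1)√(80/121/(4π)) = -0.22937568
No selection rule forces the value: the integral is nonzero (none).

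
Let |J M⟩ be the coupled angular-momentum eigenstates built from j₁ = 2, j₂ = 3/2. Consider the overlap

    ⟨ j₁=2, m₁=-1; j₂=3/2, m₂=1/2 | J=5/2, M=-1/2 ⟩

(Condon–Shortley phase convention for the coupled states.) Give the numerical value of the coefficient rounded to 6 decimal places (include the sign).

-0.597614  (= −√(5/14))

j₁+j₂−J=1  J+j₁−j₂=3  J−j₁+j₂=2  j₁+j₂+J+1=7
(j₁±m₁, j₂±m₂, J±M) = (1,3,2,1,2,3)
P² = 72/35
sum k=0..1:
  [0] +1/12 = 1/12
  [1] −1/2 = -1/2
S = -5/12
C² = P²·S² = 5/14 ; C = -0.597614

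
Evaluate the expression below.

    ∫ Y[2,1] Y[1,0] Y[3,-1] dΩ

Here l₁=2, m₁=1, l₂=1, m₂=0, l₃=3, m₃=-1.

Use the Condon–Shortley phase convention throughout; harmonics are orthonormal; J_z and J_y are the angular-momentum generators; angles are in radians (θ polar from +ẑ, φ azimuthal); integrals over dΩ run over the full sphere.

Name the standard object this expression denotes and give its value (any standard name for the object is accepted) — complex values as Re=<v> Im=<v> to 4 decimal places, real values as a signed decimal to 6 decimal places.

This is a Gaunt coefficient — the integral of a triple product of spherical harmonics over the sphere.
Checks pass: Σm=0; 6 even; l₃=3∈[1,3].
(2·2+1)(2·1+1)(2·3+1) = 105
Δ: 0! 4! 2! / 7! → 1/105
sum: t=0:+1/4 = 1/4
3j²(2 1 3; 0 0 0) = Δ·Π!·Σ² = 3/35  (sign -1)
sum: t=0:+1/6 = 1/6
3j²(2 1 3; 1 0 -1) = Δ·Π!·Σ² = 8/105  (sign +1)
combine: 4πI² = 105·3/35·8/105 = 24/35
take √, sign -1: I = -0.23359668

Gaunt coefficient, -0.233597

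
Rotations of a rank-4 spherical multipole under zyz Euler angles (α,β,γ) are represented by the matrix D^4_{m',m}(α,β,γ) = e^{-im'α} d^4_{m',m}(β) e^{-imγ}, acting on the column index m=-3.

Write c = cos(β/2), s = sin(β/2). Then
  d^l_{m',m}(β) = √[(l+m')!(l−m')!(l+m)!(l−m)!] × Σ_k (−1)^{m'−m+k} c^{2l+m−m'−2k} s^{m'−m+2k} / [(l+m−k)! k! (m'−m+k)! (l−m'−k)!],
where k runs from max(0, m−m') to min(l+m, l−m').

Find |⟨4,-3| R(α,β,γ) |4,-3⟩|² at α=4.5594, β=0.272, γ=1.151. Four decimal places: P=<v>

P=0.6509

Split into d^4_{-3,-3}(β=0.2720) × two z-phases.
c=cos(0.272000/2)=0.990766, s=sin(0.272000/2)=0.135581; N=√[1·5040·1·5040]=5040.000000
Admissible k: 0..1 (factorial args all ≥0)
  k=0: (−1)^0·5040.0000/(5040)·0.9908^8·0.1356^0 = +0.928474
  k=1: (−1)^1·5040.0000/(720)·0.9908^6·0.1356^2 = -0.121709
d^4_{-3,-3}(0.2720) = +0.928474 -0.121709 = +0.806764
|D^4_{-3,-3}|² = |d^4_{-3,-3}(β)|² = (+0.806764)² = 0.650869 (the z-rotation phases have unit modulus)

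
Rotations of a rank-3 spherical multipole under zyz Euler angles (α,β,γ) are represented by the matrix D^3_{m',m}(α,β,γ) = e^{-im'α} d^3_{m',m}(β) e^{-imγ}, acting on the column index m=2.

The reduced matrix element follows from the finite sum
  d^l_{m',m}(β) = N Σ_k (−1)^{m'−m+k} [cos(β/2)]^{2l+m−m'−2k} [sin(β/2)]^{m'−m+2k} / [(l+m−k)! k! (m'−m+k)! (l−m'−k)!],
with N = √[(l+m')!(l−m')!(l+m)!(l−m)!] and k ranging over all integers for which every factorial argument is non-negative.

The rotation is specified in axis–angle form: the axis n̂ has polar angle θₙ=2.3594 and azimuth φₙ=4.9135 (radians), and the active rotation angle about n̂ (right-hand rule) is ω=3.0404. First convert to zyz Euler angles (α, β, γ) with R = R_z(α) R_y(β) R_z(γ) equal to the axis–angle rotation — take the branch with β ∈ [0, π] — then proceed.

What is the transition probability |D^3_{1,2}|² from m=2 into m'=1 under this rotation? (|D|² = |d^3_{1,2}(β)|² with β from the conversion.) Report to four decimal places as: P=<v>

Axis–angle → zyz. n̂ = (sinθₙcosφₙ, sinθₙsinφₙ, cosθₙ) = (+0.140797, -0.690631, -0.709370), ω = 3.0404.
R = I cosω + sinω [n̂]ₓ + (1−cosω) n̂n̂ᵀ gives
  R = [-0.955338, -0.122319, -0.269011; -0.265640, -0.043383, +0.963096; -0.129476, +0.991542, +0.008952]
β = atan2(√(R₁₃²+R₂₃²), R₃₃) = 1.561844; α = atan2(R₂₃, R₁₃) mod 2π = 1.843173; γ = atan2(R₃₂, −R₃₁) mod 2π = 1.440951
First d^3_{1,2}(β=1.5618), then the phase factors e^{-i(1)α} and e^{-i(2)γ}:
c=cos(1.561844/2)=0.710265, s=sin(1.561844/2)=0.703935; N=√[24·2·120·1]=75.894664
Admissible k: 1..2 (factorial args all ≥0)
  k=1: (−1)^0·75.8947/(24)·0.7103^5·0.7039^1 = +0.402378
  k=2: (−1)^1·75.8947/(12)·0.7103^3·0.7039^3 = -0.790474
d^3_{1,2}(1.5618) = +0.402378 -0.790474 = -0.388097
|D^3_{1,2}|² = |d^3_{1,2}(β)|² = (-0.388097)² = 0.150619 (the z-rotation phases have unit modulus)

P=0.1506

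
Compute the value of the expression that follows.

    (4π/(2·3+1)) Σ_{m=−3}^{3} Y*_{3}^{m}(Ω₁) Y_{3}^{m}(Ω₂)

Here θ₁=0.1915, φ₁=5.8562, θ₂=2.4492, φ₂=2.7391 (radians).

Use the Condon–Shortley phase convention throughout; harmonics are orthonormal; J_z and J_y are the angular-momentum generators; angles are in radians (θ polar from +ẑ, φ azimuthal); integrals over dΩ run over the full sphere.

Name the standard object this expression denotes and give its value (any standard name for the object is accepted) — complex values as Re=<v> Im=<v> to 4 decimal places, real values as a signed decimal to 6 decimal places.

Legendre polynomial (addition theorem), -0.371318

This sum is the spherical-harmonic addition theorem: it equals the Legendre polynomial P_l(cos γ) of the angle γ between the two directions.
Addition theorem: P_3(cos γ) = (4π/7) Σ_m Y*_{lm}(Ω₁) Y_{lm}(Ω₂), m = −3…3:
  term(m=-3) = -0.000311+0.000023i   from Y*(Ω₁)=+0.000822-0.002757i, Y(Ω₂)=-0.038574-0.101459i
  term(m=-2) = -0.011638+0.000571i   from Y*(Ω₁)=+0.023879-0.027401i, Y(Ω₂)=-0.222202-0.231081i
  term(m=-1) = -0.095074+0.002329i   from Y*(Ω₁)=+0.213814-0.097281i, Y(Ω₂)=-0.372503-0.158588i
  term(m=+0) = +0.007206+0.000000i   from Y*(Ω₁)=+0.666351-0.000000i, Y(Ω₂)=+0.010814+0.000000i
  term(m=+1) = -0.095074-0.002329i   from Y*(Ω₁)=-0.213814-0.097281i, Y(Ω₂)=+0.372503-0.158588i
  term(m=+2) = -0.011638-0.000571i   from Y*(Ω₁)=+0.023879+0.027401i, Y(Ω₂)=-0.222202+0.231081i
  term(m=+3) = -0.000311-0.000023i   from Y*(Ω₁)=-0.000822-0.002757i, Y(Ω₂)=+0.038574-0.101459i
Accumulated sum -0.206840-0.000000i; after 4π/(2l+1) scaling, -0.371318-0.000000i ⇒ P_3 = -0.371318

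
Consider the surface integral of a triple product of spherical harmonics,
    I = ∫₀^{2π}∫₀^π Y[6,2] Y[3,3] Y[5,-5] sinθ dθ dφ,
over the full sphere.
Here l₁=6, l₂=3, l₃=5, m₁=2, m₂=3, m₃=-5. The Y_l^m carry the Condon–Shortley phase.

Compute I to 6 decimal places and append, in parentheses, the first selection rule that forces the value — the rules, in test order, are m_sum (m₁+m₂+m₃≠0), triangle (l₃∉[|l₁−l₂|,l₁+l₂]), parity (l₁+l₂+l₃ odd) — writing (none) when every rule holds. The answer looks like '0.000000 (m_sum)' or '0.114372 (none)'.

m-sum 0 ✓  L=14 even ✓  3≤5≤9 ✓
Π(2lᵢ+1) = 13×7×11 = 1001
triangle coeff Δ(6,3,5) = 1/675675
Σ_t [1,3]: t=1:−1/8640 t=2:+1/2304 t=3:−1/8640 = 7/34560
(3j)²=7/429 [(6 3 5; 0 0 0)], sign=-1
Σ_t [4,4]: t=4:+1/1935360 = 1/1935360
(3j)²=1/1001 [(6 3 5; 2 3 -5)], sign=+1
⇒ 4πI² = 7/429
I = (-1)√(7/429/(4π)) = -0.03603425
No selection rule forces the value: the integral is nonzero (none).

-0.036034 (none)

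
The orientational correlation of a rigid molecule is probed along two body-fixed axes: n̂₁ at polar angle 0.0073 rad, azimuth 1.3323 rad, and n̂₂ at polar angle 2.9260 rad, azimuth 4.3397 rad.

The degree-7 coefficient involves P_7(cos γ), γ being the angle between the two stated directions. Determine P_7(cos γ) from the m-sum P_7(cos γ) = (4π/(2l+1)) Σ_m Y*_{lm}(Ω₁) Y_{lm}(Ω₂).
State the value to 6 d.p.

Term-by-term m-sum for l=7 (normalisation 4π/15 = 0.837758):
  term(m=-7) = -0.00000 - 0.00000j   from Y*(Ω₁)=-0.00000 + 0.00000j, Y(Ω₂)=0.00001 + 0.00001j
  term(m=-6) = -0.00000 - 0.00000j   from Y*(Ω₁)=-0.00000 + 0.00000j, Y(Ω₂)=-0.00011 + 0.00014j
  term(m=-5) = -0.00000 - 0.00000j   from Y*(Ω₁)=0.00000 + 0.00000j, Y(Ω₂)=-0.00180 - 0.00054j
  term(m=-4) = -0.00000 - 0.00000j   from Y*(Ω₁)=0.00000 - 0.00000j, Y(Ω₂)=-0.00113 - 0.01408j
  term(m=-3) = -0.00000 - 0.00000j   from Y*(Ω₁)=-0.00000 - 0.00000j, Y(Ω₂)=0.06841 - 0.03327j
  term(m=-2) = -0.00011 - 0.00003j   from Y*(Ω₁)=-0.00036 + 0.00018j, Y(Ω₂)=0.20685 + 0.19092j
  term(m=-1) = -0.01852 - 0.00250j   from Y*(Ω₁)=0.00705 + 0.02899j, Y(Ω₂)=-0.22811 + 0.58347j
  term(m=+0) = -0.53290 + 0.00000j   from Y*(Ω₁)=1.09173 + 0.00000j, Y(Ω₂)=-0.48812 + 0.00000j
  term(m=+1) = -0.01852 + 0.00250j   from Y*(Ω₁)=-0.00705 + 0.02899j, Y(Ω₂)=0.22811 + 0.58347j
  term(m=+2) = -0.00011 + 0.00003j   from Y*(Ω₁)=-0.00036 - 0.00018j, Y(Ω₂)=0.20685 - 0.19092j
  term(m=+3) = -0.00000 + 0.00000j   from Y*(Ω₁)=0.00000 - 0.00000j, Y(Ω₂)=-0.06841 - 0.03327j
  term(m=+4) = -0.00000 + 0.00000j   from Y*(Ω₁)=0.00000 + 0.00000j, Y(Ω₂)=-0.00113 + 0.01408j
  term(m=+5) = -0.00000 + 0.00000j   from Y*(Ω₁)=-0.00000 + 0.00000j, Y(Ω₂)=0.00180 - 0.00054j
  term(m=+6) = -0.00000 + 0.00000j   from Y*(Ω₁)=-0.00000 - 0.00000j, Y(Ω₂)=-0.00011 - 0.00014j
  term(m=+7) = -0.00000 + 0.00000j   from Y*(Ω₁)=0.00000 + 0.00000j, Y(Ω₂)=-0.00001 + 0.00001j
Accumulated sum -0.57016 - 0.00000j; after 4π/(2l+1) scaling, -0.47766 - 0.00000j ⇒ P_7 = -0.477656

-0.477656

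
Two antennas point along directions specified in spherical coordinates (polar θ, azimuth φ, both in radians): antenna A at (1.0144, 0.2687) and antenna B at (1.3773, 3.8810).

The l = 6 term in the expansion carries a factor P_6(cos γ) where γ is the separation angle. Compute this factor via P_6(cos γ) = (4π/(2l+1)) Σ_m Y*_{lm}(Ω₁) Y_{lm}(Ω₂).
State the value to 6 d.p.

0.061270

Addition theorem: P_6(cos γ) = (4π/13) Σ_m Y*_{lm}(Ω₁) Y_{lm}(Ω₂), m = −6…6:
  m=-6: Y*=(-0.007497, 0.180967)  Y=(-0.117552, 0.415131)  product (-0.074244, -0.024385)
  m=-5: Y*=(0.087934, 0.380185)  Y=(0.248836, -0.154433)  product (0.080594, 0.081024)
  m=-4: Y*=(0.182587, 0.337426)  Y=(0.192990, 0.035909)  product (0.023121, 0.071676)
  m=-3: Y*=(0.009936, 0.010356)  Y=(-0.185148, -0.244855)  product (0.000696, -0.004350)
  m=-2: Y*=(-0.293196, -0.174716)  Y=(0.010935, -0.118544)  product (-0.023918, 0.032846)
  m=-1: Y*=(-0.142561, -0.039256)  Y=(-0.226076, 0.206182)  product (0.040323, -0.020519)
  m=+0: Y*=(0.304699, -0.000000)  Y=(-0.097676, 0.000000)  product (-0.029762, 0.000000)
  m=+1: Y*=(0.142561, -0.039256)  Y=(0.226076, 0.206182)  product (0.040323, 0.020519)
  m=+2: Y*=(-0.293196, 0.174716)  Y=(0.010935, 0.118544)  product (-0.023918, -0.032846)
  m=+3: Y*=(-0.009936, 0.010356)  Y=(0.185148, -0.244855)  product (0.000696, 0.004350)
  m=+4: Y*=(0.182587, -0.337426)  Y=(0.192990, -0.035909)  product (0.023121, -0.071676)
  m=+5: Y*=(-0.087934, 0.380185)  Y=(-0.248836, -0.154433)  product (0.080594, -0.081024)
  m=+6: Y*=(-0.007497, -0.180967)  Y=(-0.117552, -0.415131)  product (-0.074244, 0.024385)
Total Σ_m = (0.063385, 0.000000). Multiply by 0.966644: (0.061270, 0.000000). P_6(cos γ) = 0.061270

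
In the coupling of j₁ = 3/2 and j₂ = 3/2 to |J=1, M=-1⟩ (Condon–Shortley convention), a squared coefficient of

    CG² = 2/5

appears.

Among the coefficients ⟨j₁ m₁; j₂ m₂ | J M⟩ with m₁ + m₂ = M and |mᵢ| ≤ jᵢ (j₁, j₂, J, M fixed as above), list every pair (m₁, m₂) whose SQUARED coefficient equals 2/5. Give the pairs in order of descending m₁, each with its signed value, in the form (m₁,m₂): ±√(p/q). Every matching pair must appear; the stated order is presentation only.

(-1/2,-1/2): −√(2/5)

Admissible pairs with m₁+m₂ = M = -1: (-3/2,1/2), (-1/2,-1/2), (1/2,-3/2)
  (m₁,m₂)=(1/2,-3/2): CG² = 3/10, CG = +√(3/10)
  (m₁,m₂)=(-1/2,-1/2): CG² = 2/5, CG = −√(2/5)   ← matches the target
  (m₁,m₂)=(-3/2,1/2): CG² = 3/10, CG = +√(3/10)
Pairs with CG² = 2/5: (-1/2,-1/2): −√(2/5)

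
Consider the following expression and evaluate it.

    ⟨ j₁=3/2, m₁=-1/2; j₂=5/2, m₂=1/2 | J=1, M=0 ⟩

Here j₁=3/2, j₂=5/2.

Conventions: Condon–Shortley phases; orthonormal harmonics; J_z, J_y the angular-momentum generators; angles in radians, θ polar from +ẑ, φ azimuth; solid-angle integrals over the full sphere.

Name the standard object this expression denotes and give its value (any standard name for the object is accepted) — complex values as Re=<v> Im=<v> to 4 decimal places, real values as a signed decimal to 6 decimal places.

Clebsch–Gordan coefficient, +√(3/10) ≈ +0.547723

This is a Clebsch–Gordan (vector-coupling) coefficient.
triangle: 3!·0!·2!/6! = 12/720
(j±m)!: 1!·2!·3!·2!·1!·1! = 24
prefactor² = (2J+1)·Δ·N² = 6/5
  k=2: +1/(2!·1!·0!·1!·0!·1!) = 1/2
Σ = 1/2  ⇒  CG² = 6/5·(1/2)² = 3/10
CG = +√(3/10) = +0.547723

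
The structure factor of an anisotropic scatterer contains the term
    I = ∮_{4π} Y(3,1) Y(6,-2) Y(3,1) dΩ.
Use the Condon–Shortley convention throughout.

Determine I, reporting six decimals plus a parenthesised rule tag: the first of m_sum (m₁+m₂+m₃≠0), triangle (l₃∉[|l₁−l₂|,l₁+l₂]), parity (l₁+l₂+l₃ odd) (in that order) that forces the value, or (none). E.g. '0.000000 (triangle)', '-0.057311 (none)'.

m-sum 0 ✓  L=12 even ✓  3≤3≤9 ✓
Π(2lᵢ+1) = 7×13×7 = 637
triangle coeff Δ(3,6,3) = 1/12012
Σ_t [3,3]: t=3:−1/1296 = -1/1296
(3j)²=100/3003 [(3 6 3; 0 0 0)], sign=+1
Σ_t [2,2]: t=2:+1/2304 = 1/2304
(3j)²=5/143 [(3 6 3; 1 -2 1)], sign=+1
⇒ 4πI² = 3500/4719
I = (+1)√(3500/4719/(4π)) = 0.24294284
No selection rule forces the value: the integral is nonzero (none).

0.242943 (none)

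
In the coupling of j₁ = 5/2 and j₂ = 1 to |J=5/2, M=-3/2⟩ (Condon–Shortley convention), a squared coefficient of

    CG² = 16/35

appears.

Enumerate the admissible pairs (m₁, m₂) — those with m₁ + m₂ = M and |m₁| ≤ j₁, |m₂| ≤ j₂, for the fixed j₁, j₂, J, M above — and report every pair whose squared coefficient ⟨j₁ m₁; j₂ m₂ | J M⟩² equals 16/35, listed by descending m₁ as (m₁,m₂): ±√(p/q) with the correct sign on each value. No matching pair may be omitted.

Admissible pairs with m₁+m₂ = M = -3/2: (-5/2,1), (-3/2,0), (-1/2,-1)
  (m₁,m₂)=(-1/2,-1): CG² = 16/35, CG = +√(16/35)   ← matches the target
  (m₁,m₂)=(-3/2,0): CG² = 9/35, CG = −√(9/35)
  (m₁,m₂)=(-5/2,1): CG² = 2/7, CG = −√(2/7)
Pairs with CG² = 16/35: (-1/2,-1): +√(16/35)

(-1/2,-1): +√(16/35)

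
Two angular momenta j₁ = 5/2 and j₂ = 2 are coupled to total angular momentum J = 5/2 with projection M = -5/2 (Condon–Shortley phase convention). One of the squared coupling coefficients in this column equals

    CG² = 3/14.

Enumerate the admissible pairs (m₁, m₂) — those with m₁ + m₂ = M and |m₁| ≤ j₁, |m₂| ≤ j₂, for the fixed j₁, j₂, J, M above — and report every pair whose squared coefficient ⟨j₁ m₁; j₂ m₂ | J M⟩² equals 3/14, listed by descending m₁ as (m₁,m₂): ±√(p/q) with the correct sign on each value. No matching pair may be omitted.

(-1/2,-2): +√(3/14)

Admissible pairs with m₁+m₂ = M = -5/2: (-5/2,0), (-3/2,-1), (-1/2,-2)
  (m₁,m₂)=(-1/2,-2): CG² = 3/14, CG = +√(3/14)   ← matches the target
  (m₁,m₂)=(-3/2,-1): CG² = 3/7, CG = −√(3/7)
  (m₁,m₂)=(-5/2,0): CG² = 5/14, CG = +√(5/14)
Pairs with CG² = 3/14: (-1/2,-2): +√(3/14)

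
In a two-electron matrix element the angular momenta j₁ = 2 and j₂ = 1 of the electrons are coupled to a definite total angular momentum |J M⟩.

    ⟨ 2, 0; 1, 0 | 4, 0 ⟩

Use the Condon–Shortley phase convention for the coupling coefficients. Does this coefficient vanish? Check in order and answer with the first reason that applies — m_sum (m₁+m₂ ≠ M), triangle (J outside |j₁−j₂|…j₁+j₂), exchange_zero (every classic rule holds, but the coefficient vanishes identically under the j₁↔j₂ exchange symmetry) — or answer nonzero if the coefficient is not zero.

m-sum: m₁+m₂ = 0+0 = 0, M = 0  ✓
triangle: need |j₁−j₂| ≤ J ≤ j₁+j₂, i.e. J ∈ [1, 3]; J = 4 is outside ✗ ⇒ coefficient is 0

triangle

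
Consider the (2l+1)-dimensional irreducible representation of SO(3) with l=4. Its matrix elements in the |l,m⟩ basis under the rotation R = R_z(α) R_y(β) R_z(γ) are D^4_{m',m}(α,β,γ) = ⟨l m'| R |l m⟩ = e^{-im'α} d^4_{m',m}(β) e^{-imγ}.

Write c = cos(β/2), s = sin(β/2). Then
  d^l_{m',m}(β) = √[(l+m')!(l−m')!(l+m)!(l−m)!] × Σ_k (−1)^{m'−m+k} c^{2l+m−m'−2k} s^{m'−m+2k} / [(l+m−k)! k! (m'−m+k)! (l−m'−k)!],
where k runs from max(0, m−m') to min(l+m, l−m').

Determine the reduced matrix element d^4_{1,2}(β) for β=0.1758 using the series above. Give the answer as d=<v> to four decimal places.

d=0.3485

d^4_{1,2}(β=0.1758) via the finite sum:
c=cos(0.175800/2)=0.996139, s=sin(0.175800/2)=0.087787; N=√[120·6·720·2]=1018.233765
k∈{1,2,3} keeps every argument non-negative
  k=1: (−1)^0·1018.2338/(240)·0.9961^7·0.0878^1 = +0.362498
  k=2: (−1)^1·1018.2338/(48)·0.9961^5·0.0878^3 = -0.014077
  k=3: (−1)^2·1018.2338/(72)·0.9961^3·0.0878^5 = +0.000073
d^4_{1,2}(0.1758) = +0.362498 -0.014077 +0.000073 = +0.348495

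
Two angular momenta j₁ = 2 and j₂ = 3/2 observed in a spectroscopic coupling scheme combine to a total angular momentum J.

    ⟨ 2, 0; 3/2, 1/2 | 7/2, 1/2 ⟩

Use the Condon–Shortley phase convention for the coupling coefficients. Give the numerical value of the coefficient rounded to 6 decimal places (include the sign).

triangle: 0!·4!·3!/8! = 144/40320
(j±m)!: 2!·2!·2!·1!·4!·3! = 1152
prefactor² = (2J+1)·Δ·N² = 1152/35
  k=0: +1/(0!·0!·2!·2!·2!·1!) = 1/8
Σ = 1/8  ⇒  CG² = 1152/35·(1/8)² = 18/35
CG = +√(18/35) = +0.717137

+0.717137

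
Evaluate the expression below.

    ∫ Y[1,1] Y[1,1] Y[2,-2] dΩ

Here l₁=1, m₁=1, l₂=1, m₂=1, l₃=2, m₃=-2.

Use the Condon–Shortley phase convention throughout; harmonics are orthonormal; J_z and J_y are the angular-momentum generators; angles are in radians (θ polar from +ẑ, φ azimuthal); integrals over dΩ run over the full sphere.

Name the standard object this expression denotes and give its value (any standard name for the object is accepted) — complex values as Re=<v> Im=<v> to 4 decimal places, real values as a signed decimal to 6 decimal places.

This is a Gaunt coefficient — the integral of a triple product of spherical harmonics over the sphere.
Rules hold: Σm=0, L=4 even, 0≤2≤2.
N = 3·3·5 = 45
Δ = 0!·2!·2!/5! = 1/30
Racah Σ t=0..0: t=0:+1/1 = 1/1
⇒ 3j(1 1 2; 0 0 0)² = 2/15, sgn +1
Racah Σ t=0..0: t=0:+1/4 = 1/4
⇒ 3j(1 1 2; 1 1 -2)² = 1/5, sgn +1
4πI² = N·(3j₀)²·(3jₘ)² = 6/5
I = +1·√(1.2/4π) = 0.30901936

Gaunt coefficient, +0.309019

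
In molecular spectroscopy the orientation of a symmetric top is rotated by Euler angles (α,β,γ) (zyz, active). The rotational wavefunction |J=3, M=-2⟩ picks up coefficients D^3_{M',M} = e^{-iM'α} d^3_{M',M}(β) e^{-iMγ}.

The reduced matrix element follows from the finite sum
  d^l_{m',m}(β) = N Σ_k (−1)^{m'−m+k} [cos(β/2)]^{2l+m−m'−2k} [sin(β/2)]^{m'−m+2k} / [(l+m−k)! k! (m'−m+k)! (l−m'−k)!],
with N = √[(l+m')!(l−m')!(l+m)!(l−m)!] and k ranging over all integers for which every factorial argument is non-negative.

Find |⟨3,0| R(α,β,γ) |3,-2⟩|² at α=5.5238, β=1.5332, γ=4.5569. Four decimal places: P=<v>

First d^3_{0,-2}(β=1.5332), then the phase factors e^{-i(0)α} and e^{-i(-2)γ}:
With c≡cos(β/2)=0.720273 and s≡sin(β/2)=0.693690, N=[6·6·1·120]^{1/2}=65.726707
The bounds max(0,m−m')=0 and min(l+m,l−m')=1 give 2 terms
  k=0: (−1)^2·65.7267/(12)·0.7203^4·0.6937^2 = +0.709384
  k=1: (−1)^3·65.7267/(12)·0.7203^2·0.6937^4 = -0.657988
d^3_{0,-2}(1.5332) = +0.709384 -0.657988 = +0.051396
|D^3_{0,-2}|² = |d^3_{0,-2}(β)|² = (+0.051396)² = 0.002642 (the z-rotation phases have unit modulus)

P=0.0026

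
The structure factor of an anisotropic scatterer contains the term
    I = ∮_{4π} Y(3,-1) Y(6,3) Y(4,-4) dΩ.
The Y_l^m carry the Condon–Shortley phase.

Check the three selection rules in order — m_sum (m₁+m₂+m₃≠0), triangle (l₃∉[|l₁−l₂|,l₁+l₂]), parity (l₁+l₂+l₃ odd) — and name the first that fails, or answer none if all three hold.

azimuthal sum: -1 + 3 − 4 = -2  ✗
3 ≤ 4 ≤ 9 (triangle on l)
L = 3 + 6 + 4 = 13 (odd)

m_sum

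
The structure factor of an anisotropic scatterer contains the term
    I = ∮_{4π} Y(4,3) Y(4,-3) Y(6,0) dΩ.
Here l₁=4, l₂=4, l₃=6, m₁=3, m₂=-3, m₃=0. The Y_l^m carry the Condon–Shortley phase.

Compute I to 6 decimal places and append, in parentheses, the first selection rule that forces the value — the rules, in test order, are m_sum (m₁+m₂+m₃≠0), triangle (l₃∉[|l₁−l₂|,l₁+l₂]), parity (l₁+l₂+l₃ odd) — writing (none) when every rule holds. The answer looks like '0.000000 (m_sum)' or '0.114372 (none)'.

Rules hold: Σm=0, L=14 even, 0≤6≤8.
N = 9·9·13 = 1053
Δ = 2!·6!·6!/15! = 1/1261260
Racah Σ t=0..2: t=0:+1/4608 t=1:−1/1296 t=2:+1/4608 = -7/20736
⇒ 3j(4 4 6; 0 0 0)² = 20/1287, sgn -1
Racah Σ t=0..1: t=0:+1/28800 t=1:−1/518400 = 17/518400
⇒ 3j(4 4 6; 3 -3 0)² = 289/25740, sgn +1
4πI² = N·(3j₀)²·(3jₘ)² = 289/1573
I = -1·√(0.183725/4π) = -0.12091485
No selection rule forces the value: the integral is nonzero (none).

-0.120915 (none)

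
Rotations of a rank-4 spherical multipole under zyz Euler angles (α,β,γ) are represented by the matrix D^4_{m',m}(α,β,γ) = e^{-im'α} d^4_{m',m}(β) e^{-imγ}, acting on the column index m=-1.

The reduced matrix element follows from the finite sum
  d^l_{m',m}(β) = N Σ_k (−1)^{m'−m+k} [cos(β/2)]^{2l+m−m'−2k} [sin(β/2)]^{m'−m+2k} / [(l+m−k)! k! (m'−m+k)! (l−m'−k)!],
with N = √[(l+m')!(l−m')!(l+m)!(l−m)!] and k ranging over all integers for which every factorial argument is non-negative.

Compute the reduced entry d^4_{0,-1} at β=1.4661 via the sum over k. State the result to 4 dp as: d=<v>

d^4_{0,-1}(β=1.4661) via the finite sum:
Half-angle: c=0.743137, s=0.669139. N=√(24·24·6·120)=643.987578
Admissible k: 0..3 (factorial args all ≥0)
  k=0: (−1)^1·643.9876/(144)·0.7431^7·0.6691^1 = -0.374553
  k=1: (−1)^2·643.9876/(24)·0.7431^5·0.6691^3 = +1.822050
  k=2: (−1)^3·643.9876/(24)·0.7431^3·0.6691^5 = -1.477255
  k=3: (−1)^4·643.9876/(144)·0.7431^1·0.6691^7 = +0.199618
d^4_{0,-1}(1.4661) = -0.374553 +1.822050 -1.477255 +0.199618 = +0.169859

d=0.1699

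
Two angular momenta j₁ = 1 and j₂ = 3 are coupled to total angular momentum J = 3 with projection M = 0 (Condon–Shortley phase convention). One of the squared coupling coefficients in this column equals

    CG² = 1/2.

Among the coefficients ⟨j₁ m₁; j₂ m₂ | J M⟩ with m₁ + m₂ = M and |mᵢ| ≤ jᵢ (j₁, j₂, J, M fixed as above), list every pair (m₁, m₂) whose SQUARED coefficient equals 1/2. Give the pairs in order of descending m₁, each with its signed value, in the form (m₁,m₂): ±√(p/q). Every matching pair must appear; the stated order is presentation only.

(1,-1): +√(1/2); (-1,1): −√(1/2)

Admissible pairs with m₁+m₂ = M = 0: (-1,1), (0,0), (1,-1)
  (m₁,m₂)=(1,-1): CG² = 1/2, CG = +√(1/2)   ← matches the target
  (m₁,m₂)=(0,0): CG² = 0/1, CG = 0
  (m₁,m₂)=(-1,1): CG² = 1/2, CG = −√(1/2)   ← matches the target
Pairs with CG² = 1/2: (1,-1): +√(1/2); (-1,1): −√(1/2)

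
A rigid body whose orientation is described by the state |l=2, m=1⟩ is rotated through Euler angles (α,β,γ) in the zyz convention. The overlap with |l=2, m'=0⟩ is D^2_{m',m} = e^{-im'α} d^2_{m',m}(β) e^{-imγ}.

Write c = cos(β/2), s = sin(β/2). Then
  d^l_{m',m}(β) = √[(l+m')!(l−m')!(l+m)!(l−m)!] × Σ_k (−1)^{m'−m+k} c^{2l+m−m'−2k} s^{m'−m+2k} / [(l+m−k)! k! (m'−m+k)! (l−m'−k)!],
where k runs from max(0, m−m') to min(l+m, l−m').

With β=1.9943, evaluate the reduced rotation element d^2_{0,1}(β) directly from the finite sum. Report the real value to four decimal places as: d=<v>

d^2_{0,1}(β=1.9943) via the finite sum:
With c≡cos(β/2)=0.542698 and s≡sin(β/2)=0.839928, N=[2·2·6·1]^{1/2}=4.898979
Admissible k: 1..2 (factorial args all ≥0)
  k=1: (−1)^0·4.8990/(2)·0.5427^3·0.8399^1 = +0.328846
  k=2: (−1)^1·4.8990/(2)·0.5427^1·0.8399^3 = -0.787698
d^2_{0,1}(1.9943) = +0.328846 -0.787698 = -0.458852

d=-0.4589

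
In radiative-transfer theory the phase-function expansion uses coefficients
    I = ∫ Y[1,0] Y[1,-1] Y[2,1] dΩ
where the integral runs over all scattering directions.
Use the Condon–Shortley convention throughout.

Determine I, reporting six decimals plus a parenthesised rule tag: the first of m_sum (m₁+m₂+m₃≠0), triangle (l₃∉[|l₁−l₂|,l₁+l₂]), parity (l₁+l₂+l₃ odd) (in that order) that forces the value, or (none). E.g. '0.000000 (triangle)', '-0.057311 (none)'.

-0.218510 (none)

Checks pass: Σm=0; 4 even; l₃=2∈[0,2].
(2·1+1)(2·1+1)(2·2+1) = 45
Δ: 0! 2! 2! / 5! → 1/30
sum: t=0:+1/1 = 1/1
3j²(1 1 2; 0 0 0) = Δ·Π!·Σ² = 2/15  (sign +1)
sum: t=0:+1/2 = 1/2
3j²(1 1 2; 0 -1 1) = Δ·Π!·Σ² = 1/10  (sign -1)
combine: 4πI² = 45·2/15·1/10 = 3/5
take √, sign -1: I = -0.21850969
No selection rule forces the value: the integral is nonzero (none).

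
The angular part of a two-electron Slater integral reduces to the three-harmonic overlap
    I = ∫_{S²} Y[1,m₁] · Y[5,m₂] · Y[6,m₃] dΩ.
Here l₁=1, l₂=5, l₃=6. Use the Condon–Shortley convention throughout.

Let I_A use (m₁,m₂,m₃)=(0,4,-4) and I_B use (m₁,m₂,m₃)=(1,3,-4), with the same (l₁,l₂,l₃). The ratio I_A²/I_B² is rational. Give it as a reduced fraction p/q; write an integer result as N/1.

4/9

Same 1,5,6: normalisation and zero-m 3j drop out of the ratio.
A: Δ: 0! 2! 10! / 13! → 1/858; sum: t=0:+1/362880 = 1/362880; 3j²(1 5 6; 0 4 -4) = Δ·Π!·Σ² = 10/429  (sign +1)
B: Δ: 0! 2! 10! / 13! → 1/858; sum: t=0:+1/161280 = 1/161280; 3j²(1 5 6; 1 3 -4) = Δ·Π!·Σ² = 15/286  (sign +1)
I_A²/I_B² = (10/429)/(15/286) = 4/9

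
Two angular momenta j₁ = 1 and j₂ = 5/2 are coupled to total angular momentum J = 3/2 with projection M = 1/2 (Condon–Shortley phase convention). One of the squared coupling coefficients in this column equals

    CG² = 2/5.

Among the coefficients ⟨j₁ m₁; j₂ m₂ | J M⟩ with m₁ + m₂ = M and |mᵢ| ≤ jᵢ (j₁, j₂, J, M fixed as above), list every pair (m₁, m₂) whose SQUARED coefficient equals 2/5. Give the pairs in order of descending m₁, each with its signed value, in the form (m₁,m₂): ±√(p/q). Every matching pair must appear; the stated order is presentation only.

Admissible pairs with m₁+m₂ = M = 1/2: (-1,3/2), (0,1/2), (1,-1/2)
  (m₁,m₂)=(1,-1/2): CG² = 1/5, CG = +√(1/5)
  (m₁,m₂)=(0,1/2): CG² = 2/5, CG = −√(2/5)   ← matches the target
  (m₁,m₂)=(-1,3/2): CG² = 2/5, CG = +√(2/5)   ← matches the target
Pairs with CG² = 2/5: (0,1/2): −√(2/5); (-1,3/2): +√(2/5)

(0,1/2): −√(2/5); (-1,3/2): +√(2/5)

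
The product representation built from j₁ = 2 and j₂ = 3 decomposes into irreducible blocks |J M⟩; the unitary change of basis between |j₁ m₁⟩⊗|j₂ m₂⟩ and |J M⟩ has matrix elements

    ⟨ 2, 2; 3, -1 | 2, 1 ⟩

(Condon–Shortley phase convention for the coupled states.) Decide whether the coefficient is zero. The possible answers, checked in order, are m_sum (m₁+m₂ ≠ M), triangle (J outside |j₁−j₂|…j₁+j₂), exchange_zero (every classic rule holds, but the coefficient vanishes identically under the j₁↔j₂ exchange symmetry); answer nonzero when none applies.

nonzero

m-sum: m₁+m₂ = 2+(-1) = 1, M = 1  ✓
triangle: |j₁−j₂| = 1 ≤ J = 2 ≤ j₁+j₂ = 5  ✓
exchange: j₁≠j₂ or m₁≠m₂ — the exchange symmetry imposes no constraint here
value check: CG = +√(3/14) = +0.462910 ≠ 0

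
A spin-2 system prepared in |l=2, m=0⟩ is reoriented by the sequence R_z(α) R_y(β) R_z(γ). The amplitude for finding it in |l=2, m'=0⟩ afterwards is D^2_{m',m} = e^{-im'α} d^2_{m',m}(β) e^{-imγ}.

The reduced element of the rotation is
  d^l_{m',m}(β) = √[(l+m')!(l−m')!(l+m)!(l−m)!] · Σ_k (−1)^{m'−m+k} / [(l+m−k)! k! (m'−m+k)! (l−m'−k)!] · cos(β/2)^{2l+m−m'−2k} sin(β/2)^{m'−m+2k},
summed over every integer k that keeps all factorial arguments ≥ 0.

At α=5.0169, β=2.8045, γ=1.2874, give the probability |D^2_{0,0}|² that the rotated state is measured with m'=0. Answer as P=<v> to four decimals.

First d^2_{0,0}(β=2.8045), then the phase factors e^{-i(0)α} and e^{-i(0)γ}:
c=cos(2.804500/2)=0.167749, s=sin(2.804500/2)=0.985830; N=√[2·2·2·2]=4.000000
The bounds max(0,m−m')=0 and min(l+m,l−m')=2 give 3 terms
  k=0: (−1)^0·4.0000/(4)·0.1677^4·0.9858^0 = +0.000792
  k=1: (−1)^1·4.0000/(1)·0.1677^2·0.9858^2 = -0.109392
  k=2: (−1)^2·4.0000/(4)·0.1677^0·0.9858^4 = +0.944512
d^2_{0,0}(2.8045) = +0.000792 -0.109392 +0.944512 = +0.835912
|D^2_{0,0}|² = |d^2_{0,0}(β)|² = (+0.835912)² = 0.698749 (the z-rotation phases have unit modulus)

P=0.6987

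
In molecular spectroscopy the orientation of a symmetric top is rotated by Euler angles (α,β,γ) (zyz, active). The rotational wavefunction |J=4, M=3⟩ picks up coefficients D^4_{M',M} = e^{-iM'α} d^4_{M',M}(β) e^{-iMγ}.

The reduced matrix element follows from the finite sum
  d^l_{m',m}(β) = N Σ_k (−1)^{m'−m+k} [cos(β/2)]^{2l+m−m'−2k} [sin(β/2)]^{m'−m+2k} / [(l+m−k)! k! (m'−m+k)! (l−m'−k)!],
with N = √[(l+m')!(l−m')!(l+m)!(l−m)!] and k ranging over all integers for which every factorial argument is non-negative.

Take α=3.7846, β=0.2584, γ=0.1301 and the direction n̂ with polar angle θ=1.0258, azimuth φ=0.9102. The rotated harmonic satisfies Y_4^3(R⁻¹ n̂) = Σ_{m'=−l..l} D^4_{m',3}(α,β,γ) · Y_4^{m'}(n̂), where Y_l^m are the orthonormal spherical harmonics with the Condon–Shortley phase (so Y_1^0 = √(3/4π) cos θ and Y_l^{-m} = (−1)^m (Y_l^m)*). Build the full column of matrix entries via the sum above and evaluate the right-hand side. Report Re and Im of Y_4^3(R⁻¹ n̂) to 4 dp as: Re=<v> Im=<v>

Re=0.3019 Im=0.1015

Need the full column D^4_{m',3} for m'=−4..4 at α=3.7846, β=0.2584, γ=0.1301.
cos(β/2)=0.991665, sin(β/2)=0.128841
d^4_{-4,3}: single k=7 term ⇒ +0.000002;  D = -0.000001+0.000001i
d^4_{-3,3}: k∈[6..7] ⇒ +0.000031 -0.000000 = +0.000031;  D = -0.000001-0.000031i
d^4_{-2,3}: k∈[5..6] ⇒ +0.000389 -0.000002 = +0.000386;  D = +0.000242+0.000302i
d^4_{-1,3}: k∈[4..5] ⇒ +0.003525 -0.000036 = +0.003490;  D = -0.003379-0.000872i
d^4_{0,3}: k∈[3..4] ⇒ +0.024269 -0.000410 = +0.023859;  D = +0.022065-0.009078i
d^4_{1,3}: k∈[2..3] ⇒ +0.125305 -0.003525 = +0.121780;  D = -0.062349+0.104608i
d^4_{2,3}: k∈[1..2] ⇒ +0.454646 -0.023024 = +0.431622;  D = -0.045460-0.429222i
d^4_{3,3}: k∈[0..1] ⇒ +0.935235 -0.110509 = +0.824727;  D = +0.561275+0.604272i
d^4_{4,3}: single k=0 term ⇒ -0.343680;  D = +0.338173+0.061280i
Y_4^{m'}(θ=1.0258,φ=0.9102) and Σ D·Y over m':
  (-0.0000+0.0000i)·(-0.2078+0.1133i)  (-0.0000-0.0000i)·(-0.3720-0.1621i)  (+0.0002+0.0003i)·(-0.0533-0.2089i)  (-0.0034-0.0009i)·(-0.1440+0.1853i)  (+0.0221-0.0091i)·(-0.2681+0.0000i)  (-0.0623+0.1046i)·(+0.1440+0.1853i)  (-0.0455-0.4292i)·(-0.0533+0.2089i)  (+0.5613+0.6043i)·(+0.3720-0.1621i)  (+0.3382+0.0613i)·(-0.2078-0.1133i)
Y_4^3(R⁻¹ n̂) = +0.301922+0.101489i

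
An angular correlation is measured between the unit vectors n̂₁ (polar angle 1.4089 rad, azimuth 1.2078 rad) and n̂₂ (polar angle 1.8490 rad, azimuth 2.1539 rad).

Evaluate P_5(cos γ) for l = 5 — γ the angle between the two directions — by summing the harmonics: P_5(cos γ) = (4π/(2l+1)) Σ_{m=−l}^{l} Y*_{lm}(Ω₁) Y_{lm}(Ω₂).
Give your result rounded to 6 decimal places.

0.065560

Summing Y*_{l m}(θ₁,φ₁)·Y_{l m}(θ₂,φ₂) over m ∈ [−5, 5]; prefactor 4π/(2·5+1) = 1.142397:
  m=-5: (0.421678, -0.105064) × (-0.085516, 0.371798) = (0.003002, 0.165764)  (running Σ = (0.003002, 0.165764))
  m=-4: (0.026604, -0.222865) × (0.237785, 0.249371) = (0.061902, -0.046360)  (running Σ = (0.064905, 0.119404))
  m=-3: (0.225781, 0.118063) × (-0.097220, 0.017542) = (-0.024021, -0.007517)  (running Σ = (0.040883, 0.111887))
  m=-2: (0.183477, -0.162877) × (-0.131067, 0.306080) = (0.025806, 0.077507)  (running Σ = (0.066689, 0.189393))
  m=-1: (0.073002, 0.192198) × (-0.010778, -0.016340) = (0.002354, -0.003264)  (running Σ = (0.069042, 0.186129))
  m=0: (0.249284, -0.000000) × (-0.323713, 0.000000) = (-0.080697, 0.000000)  (running Σ = (-0.011654, 0.186129))
  m=1: (-0.073002, 0.192198) × (0.010778, -0.016340) = (0.002354, 0.003264)  (running Σ = (-0.009300, 0.189393))
  m=2: (0.183477, 0.162877) × (-0.131067, -0.306080) = (0.025806, -0.077507)  (running Σ = (0.016505, 0.111887))
  m=3: (-0.225781, 0.118063) × (0.097220, 0.017542) = (-0.024021, 0.007517)  (running Σ = (-0.007516, 0.119404))
  m=4: (0.026604, 0.222865) × (0.237785, -0.249371) = (0.061902, 0.046360)  (running Σ = (0.054386, 0.165764))
  m=5: (-0.421678, -0.105064) × (0.085516, 0.371798) = (0.003002, -0.165764)  (running Σ = (0.057388, -0.000000))
Total Σ_m = (0.057388, -0.000000). Multiply by 1.142397: (0.065560, -0.000000). P_5(cos γ) = 0.065560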